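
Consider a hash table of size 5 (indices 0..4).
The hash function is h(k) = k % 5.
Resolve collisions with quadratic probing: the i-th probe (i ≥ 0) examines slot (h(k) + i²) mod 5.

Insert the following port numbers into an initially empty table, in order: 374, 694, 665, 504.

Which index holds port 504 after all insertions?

3

374: h=4 -> slot 4
694: h=4, probe 4,0 -> slot 0
665: h=0, probe 0,1 -> slot 1
504: h=4, probe 4,0,3 -> slot 3
Table: [694, 665, —, 504, 374]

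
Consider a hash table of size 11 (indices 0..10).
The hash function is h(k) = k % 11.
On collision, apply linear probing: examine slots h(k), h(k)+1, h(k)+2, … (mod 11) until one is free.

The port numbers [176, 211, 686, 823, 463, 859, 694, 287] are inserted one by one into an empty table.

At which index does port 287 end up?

6

176: h=0 => slot 0
211: h=2 => slot 2
686: h=4 => slot 4
823: h=9 => slot 9
463: h=1 => slot 1
859: h=1, probe 1,2,3 => slot 3
694: h=1, probe 1,2,3,4,5 => slot 5
287: h=1, probe 1,2,3,4,5,6 => slot 6
Table: [176, 463, 211, 859, 686, 694, 287, ., ., 823, .]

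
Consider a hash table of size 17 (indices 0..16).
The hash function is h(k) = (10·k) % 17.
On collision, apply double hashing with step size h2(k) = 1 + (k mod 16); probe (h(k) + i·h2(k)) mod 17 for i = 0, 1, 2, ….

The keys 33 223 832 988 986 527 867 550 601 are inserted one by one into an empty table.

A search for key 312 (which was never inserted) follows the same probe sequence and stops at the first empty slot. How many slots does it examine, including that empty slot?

33: h=7 => slot 7
223: h=3 => slot 3
832: h=7, h2=1, probe 7,8 => slot 8
988: h=3, h2=13, probe 3,16 => slot 16
986: h=0 => slot 0
527: h=0, h2=16, probe 0,16,15 => slot 15
867: h=0, h2=4, probe 0,4 => slot 4
550: h=9 => slot 9
601: h=9, h2=10, probe 9,2 => slot 2
Table: [986, ., 601, 223, 867, ., ., 33, 832, 550, ., ., ., ., ., 527, 988]
Lookup 312: h=9, h2=9, probe 9,1 → slot 1 empty, not found.

2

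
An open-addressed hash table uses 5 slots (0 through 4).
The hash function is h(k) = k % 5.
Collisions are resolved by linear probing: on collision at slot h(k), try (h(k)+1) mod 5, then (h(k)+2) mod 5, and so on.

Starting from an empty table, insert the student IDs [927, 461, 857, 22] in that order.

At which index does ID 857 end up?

3

927 hashes to 2; slot 2 is free -> place at 2.
461 hashes to 1; slot 1 is free -> place at 1.
857 hashes to 2; 2 taken -> place at 3.
22 hashes to 2; 2,3 taken -> place at 4.
Table: [∅, 461, 927, 857, 22]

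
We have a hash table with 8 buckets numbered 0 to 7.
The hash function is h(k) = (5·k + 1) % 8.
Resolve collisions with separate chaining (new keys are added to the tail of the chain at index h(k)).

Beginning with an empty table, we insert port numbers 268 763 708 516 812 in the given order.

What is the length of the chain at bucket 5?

268 → bucket 5
763 → bucket 0
708 → bucket 5 (collision)
516 → bucket 5 (collision)
812 → bucket 5 (collision)
Final buckets:
0: 763
1: ∅
2: ∅
3: ∅
4: ∅
5: 268 -> 708 -> 516 -> 812
6: ∅
7: ∅

4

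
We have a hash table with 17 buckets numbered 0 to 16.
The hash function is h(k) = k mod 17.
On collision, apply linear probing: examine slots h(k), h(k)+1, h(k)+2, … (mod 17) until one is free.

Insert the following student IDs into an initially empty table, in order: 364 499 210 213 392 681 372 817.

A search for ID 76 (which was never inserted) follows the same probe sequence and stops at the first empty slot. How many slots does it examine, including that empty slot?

364: h=7 -> slot 7
499: h=6 -> slot 6
210: h=6, probe 6,7,8 -> slot 8
213: h=9 -> slot 9
392: h=1 -> slot 1
681: h=1, probe 1,2 -> slot 2
372: h=15 -> slot 15
817: h=1, probe 1,2,3 -> slot 3
Table: [., 392, 681, 817, ., ., 499, 364, 210, 213, ., ., ., ., ., 372, .]
Lookup 76: h=8, probe 8,9,10 → slot 10 empty, not found.

3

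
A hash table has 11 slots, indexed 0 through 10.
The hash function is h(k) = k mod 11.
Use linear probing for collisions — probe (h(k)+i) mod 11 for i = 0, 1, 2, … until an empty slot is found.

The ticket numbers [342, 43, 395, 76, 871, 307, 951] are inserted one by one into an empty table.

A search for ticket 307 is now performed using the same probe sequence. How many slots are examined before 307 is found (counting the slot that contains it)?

6

342 hashes to 1; slot 1 is free → place at 1.
43 hashes to 10; slot 10 is free → place at 10.
395 hashes to 10; 10 taken → place at 0.
76 hashes to 10; 10,0,1 taken → place at 2.
871 hashes to 2; 2 taken → place at 3.
307 hashes to 10; 10,0,1,2,3 taken → place at 4.
951 hashes to 5; slot 5 is free → place at 5.
Table: [395, 342, 76, 871, 307, 951, —, —, —, —, 43]
Lookup 307: h=10, probe 10,0,1,2,3,4 → found at 4.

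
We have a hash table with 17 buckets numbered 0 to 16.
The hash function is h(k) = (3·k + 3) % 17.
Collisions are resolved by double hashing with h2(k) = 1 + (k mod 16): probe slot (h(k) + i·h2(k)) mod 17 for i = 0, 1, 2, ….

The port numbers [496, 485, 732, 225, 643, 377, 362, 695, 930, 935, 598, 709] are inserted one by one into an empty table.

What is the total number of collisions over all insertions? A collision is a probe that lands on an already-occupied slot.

496 hashes to 12; slot 12 is free -> place at 12.
485 hashes to 13; slot 13 is free -> place at 13.
732 hashes to 6; slot 6 is free -> place at 6.
225 hashes to 15; slot 15 is free -> place at 15.
643 hashes to 11; slot 11 is free -> place at 11.
377 hashes to 12, h2=10; 12 taken -> place at 5.
362 hashes to 1; slot 1 is free -> place at 1.
695 hashes to 14; slot 14 is free -> place at 14.
930 hashes to 5, h2=3; 5 taken -> place at 8.
935 hashes to 3; slot 3 is free -> place at 3.
598 hashes to 12, h2=7; 12 taken -> place at 2.
709 hashes to 5, h2=6; 5,11 taken -> place at 0.
Table: [709, 362, 598, 935, _, 377, 732, _, 930, _, _, 643, 496, 485, 695, 225, _]

5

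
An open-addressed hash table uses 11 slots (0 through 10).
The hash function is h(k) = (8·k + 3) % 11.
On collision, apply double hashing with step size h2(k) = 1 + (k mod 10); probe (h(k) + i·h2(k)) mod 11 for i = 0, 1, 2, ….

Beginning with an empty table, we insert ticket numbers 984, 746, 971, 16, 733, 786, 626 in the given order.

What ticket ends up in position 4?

733

Insert 984: h=10, slot 10 empty -> index 10.
Insert 746: h=9, slot 9 empty -> index 9.
Insert 971: h=5, slot 5 empty -> index 5.
Insert 16: h=10, h2=7, slot 10 occupied -> index 6.
Insert 733: h=4, slot 4 empty -> index 4.
Insert 786: h=10, h2=7, slots 10,6 occupied -> index 2.
Insert 626: h=6, h2=7, slots 6,2,9,5 occupied -> index 1.
Table: [., 626, 786, ., 733, 971, 16, ., ., 746, 984]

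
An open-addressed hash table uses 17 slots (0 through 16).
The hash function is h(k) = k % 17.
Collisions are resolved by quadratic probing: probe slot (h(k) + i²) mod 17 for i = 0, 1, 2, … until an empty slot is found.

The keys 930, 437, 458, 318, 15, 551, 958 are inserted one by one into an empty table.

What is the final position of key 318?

930 hashes to 12; slot 12 is free => place at 12.
437 hashes to 12; 12 taken => place at 13.
458 hashes to 16; slot 16 is free => place at 16.
318 hashes to 12; 12,13,16 taken => place at 4.
15 hashes to 15; slot 15 is free => place at 15.
551 hashes to 7; slot 7 is free => place at 7.
958 hashes to 6; slot 6 is free => place at 6.
Table: [—, —, —, —, 318, —, 958, 551, —, —, —, —, 930, 437, —, 15, 458]

4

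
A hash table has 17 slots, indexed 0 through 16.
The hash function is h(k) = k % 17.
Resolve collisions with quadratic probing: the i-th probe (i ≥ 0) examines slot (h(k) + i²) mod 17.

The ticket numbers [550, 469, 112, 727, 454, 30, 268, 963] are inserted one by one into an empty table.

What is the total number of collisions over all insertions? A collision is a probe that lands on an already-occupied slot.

6

550: h=6 => slot 6
469: h=10 => slot 10
112: h=10, probe 10,11 => slot 11
727: h=13 => slot 13
454: h=12 => slot 12
30: h=13, probe 13,14 => slot 14
268: h=13, probe 13,14,0 => slot 0
963: h=11, probe 11,12,15 => slot 15
Table: [268, -, -, -, -, -, 550, -, -, -, 469, 112, 454, 727, 30, 963, -]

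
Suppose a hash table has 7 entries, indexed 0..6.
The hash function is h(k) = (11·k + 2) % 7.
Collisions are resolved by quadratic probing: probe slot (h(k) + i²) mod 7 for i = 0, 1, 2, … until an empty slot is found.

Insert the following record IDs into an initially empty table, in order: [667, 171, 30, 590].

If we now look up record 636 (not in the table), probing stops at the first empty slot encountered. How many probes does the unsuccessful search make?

667 hashes to 3; slot 3 is free → place at 3.
171 hashes to 0; slot 0 is free → place at 0.
30 hashes to 3; 3 taken → place at 4.
590 hashes to 3; 3,4,0 taken → place at 5.
Table: [171, -, -, 667, 30, 590, -]
Lookup 636: h=5, probe 5,6 → slot 6 empty, not found.

2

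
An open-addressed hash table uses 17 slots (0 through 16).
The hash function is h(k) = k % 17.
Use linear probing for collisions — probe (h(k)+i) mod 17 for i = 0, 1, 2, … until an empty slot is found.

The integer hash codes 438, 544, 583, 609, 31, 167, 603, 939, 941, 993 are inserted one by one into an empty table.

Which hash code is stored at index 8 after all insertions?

438: h=13 => slot 13
544: h=0 => slot 0
583: h=5 => slot 5
609: h=14 => slot 14
31: h=14, probe 14,15 => slot 15
167: h=14, probe 14,15,16 => slot 16
603: h=8 => slot 8
939: h=4 => slot 4
941: h=6 => slot 6
993: h=7 => slot 7
Table: [544, -, -, -, 939, 583, 941, 993, 603, -, -, -, -, 438, 609, 31, 167]

603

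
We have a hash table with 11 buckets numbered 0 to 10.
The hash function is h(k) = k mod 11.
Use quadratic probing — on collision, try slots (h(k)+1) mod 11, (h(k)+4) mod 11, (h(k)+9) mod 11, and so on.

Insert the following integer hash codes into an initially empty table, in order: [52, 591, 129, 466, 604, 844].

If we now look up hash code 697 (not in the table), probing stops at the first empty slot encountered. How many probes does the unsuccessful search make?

Insert 52: h=8, slot 8 empty → index 8.
Insert 591: h=8, slot 8 occupied → index 9.
Insert 129: h=8, slots 8,9 occupied → index 1.
Insert 466: h=4, slot 4 empty → index 4.
Insert 604: h=10, slot 10 empty → index 10.
Insert 844: h=8, slots 8,9,1 occupied → index 6.
Table: [∅, 129, ∅, ∅, 466, ∅, 844, ∅, 52, 591, 604]
Lookup 697: h=4, probe 4,5 → slot 5 empty, not found.

2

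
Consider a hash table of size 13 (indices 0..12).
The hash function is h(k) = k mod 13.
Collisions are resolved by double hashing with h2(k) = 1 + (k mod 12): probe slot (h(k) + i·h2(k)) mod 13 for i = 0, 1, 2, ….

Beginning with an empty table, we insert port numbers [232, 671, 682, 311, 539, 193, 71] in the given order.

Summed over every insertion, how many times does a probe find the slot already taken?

4

232 hashes to 11; slot 11 is free → place at 11.
671 hashes to 8; slot 8 is free → place at 8.
682 hashes to 6; slot 6 is free → place at 6.
311 hashes to 12; slot 12 is free → place at 12.
539 hashes to 6, h2=12; 6 taken → place at 5.
193 hashes to 11, h2=2; 11 taken → place at 0.
71 hashes to 6, h2=12; 6,5 taken → place at 4.
Table: [193, ., ., ., 71, 539, 682, ., 671, ., ., 232, 311]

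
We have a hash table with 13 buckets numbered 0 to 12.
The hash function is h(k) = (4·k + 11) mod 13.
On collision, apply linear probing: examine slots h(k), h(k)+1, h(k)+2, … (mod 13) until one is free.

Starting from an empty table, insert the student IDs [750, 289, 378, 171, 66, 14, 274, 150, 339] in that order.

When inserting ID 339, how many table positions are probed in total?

Insert 750: h=8, slot 8 empty → index 8.
Insert 289: h=10, slot 10 empty → index 10.
Insert 378: h=2, slot 2 empty → index 2.
Insert 171: h=6, slot 6 empty → index 6.
Insert 66: h=2, slot 2 occupied → index 3.
Insert 14: h=2, slots 2,3 occupied → index 4.
Insert 274: h=2, slots 2,3,4 occupied → index 5.
Insert 150: h=0, slot 0 empty → index 0.
Insert 339: h=2, slots 2,3,4,5,6 occupied → index 7.
Table: [150, ∅, 378, 66, 14, 274, 171, 339, 750, ∅, 289, ∅, ∅]

6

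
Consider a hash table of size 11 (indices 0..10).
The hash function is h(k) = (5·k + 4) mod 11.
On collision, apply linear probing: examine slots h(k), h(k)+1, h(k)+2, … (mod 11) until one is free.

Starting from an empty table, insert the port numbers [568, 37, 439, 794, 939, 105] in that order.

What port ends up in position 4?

939

Insert 568: h=6, slot 6 empty → index 6.
Insert 37: h=2, slot 2 empty → index 2.
Insert 439: h=10, slot 10 empty → index 10.
Insert 794: h=3, slot 3 empty → index 3.
Insert 939: h=2, slots 2,3 occupied → index 4.
Insert 105: h=1, slot 1 empty → index 1.
Table: [_, 105, 37, 794, 939, _, 568, _, _, _, 439]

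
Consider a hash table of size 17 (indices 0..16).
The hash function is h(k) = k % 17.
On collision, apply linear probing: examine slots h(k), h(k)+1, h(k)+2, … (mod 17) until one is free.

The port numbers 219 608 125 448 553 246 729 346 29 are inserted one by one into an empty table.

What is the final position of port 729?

219 hashes to 15; slot 15 is free => place at 15.
608 hashes to 13; slot 13 is free => place at 13.
125 hashes to 6; slot 6 is free => place at 6.
448 hashes to 6; 6 taken => place at 7.
553 hashes to 9; slot 9 is free => place at 9.
246 hashes to 8; slot 8 is free => place at 8.
729 hashes to 15; 15 taken => place at 16.
346 hashes to 6; 6,7,8,9 taken => place at 10.
29 hashes to 12; slot 12 is free => place at 12.
Table: [∅, ∅, ∅, ∅, ∅, ∅, 125, 448, 246, 553, 346, ∅, 29, 608, ∅, 219, 729]

16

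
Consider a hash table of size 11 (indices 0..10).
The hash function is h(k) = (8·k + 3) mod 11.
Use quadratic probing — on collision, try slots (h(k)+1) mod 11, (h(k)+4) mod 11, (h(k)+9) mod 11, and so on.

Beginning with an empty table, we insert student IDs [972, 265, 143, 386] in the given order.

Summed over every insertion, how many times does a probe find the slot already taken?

1

Insert 972: h=2, slot 2 empty -> index 2.
Insert 265: h=0, slot 0 empty -> index 0.
Insert 143: h=3, slot 3 empty -> index 3.
Insert 386: h=0, slot 0 occupied -> index 1.
Table: [265, 386, 972, 143, ., ., ., ., ., ., .]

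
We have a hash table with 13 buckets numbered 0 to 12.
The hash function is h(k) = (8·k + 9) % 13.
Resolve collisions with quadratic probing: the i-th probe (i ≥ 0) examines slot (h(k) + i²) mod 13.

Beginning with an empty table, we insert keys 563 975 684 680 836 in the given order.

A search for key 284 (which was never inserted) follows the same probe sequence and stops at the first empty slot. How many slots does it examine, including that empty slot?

2

563: h=2 => slot 2
975: h=9 => slot 9
684: h=8 => slot 8
680: h=2, probe 2,3 => slot 3
836: h=2, probe 2,3,6 => slot 6
Table: [—, —, 563, 680, —, —, 836, —, 684, 975, —, —, —]
Lookup 284: h=6, probe 6,7 → slot 7 empty, not found.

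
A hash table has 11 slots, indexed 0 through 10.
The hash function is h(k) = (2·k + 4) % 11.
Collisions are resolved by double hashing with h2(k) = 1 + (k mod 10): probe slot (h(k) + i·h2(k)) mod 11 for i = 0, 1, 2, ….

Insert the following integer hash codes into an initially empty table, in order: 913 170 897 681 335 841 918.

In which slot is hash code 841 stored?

913 hashes to 4; slot 4 is free → place at 4.
170 hashes to 3; slot 3 is free → place at 3.
897 hashes to 5; slot 5 is free → place at 5.
681 hashes to 2; slot 2 is free → place at 2.
335 hashes to 3, h2=6; 3 taken → place at 9.
841 hashes to 3, h2=2; 3,5 taken → place at 7.
918 hashes to 3, h2=9; 3 taken → place at 1.
Table: [—, 918, 681, 170, 913, 897, —, 841, —, 335, —]

7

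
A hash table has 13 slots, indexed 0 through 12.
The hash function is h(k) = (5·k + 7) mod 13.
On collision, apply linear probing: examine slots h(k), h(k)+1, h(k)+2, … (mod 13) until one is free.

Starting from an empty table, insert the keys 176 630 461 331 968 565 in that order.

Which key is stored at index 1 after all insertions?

968

176: h=3 → slot 3
630: h=11 → slot 11
461: h=11, probe 11,12 → slot 12
331: h=11, probe 11,12,0 → slot 0
968: h=11, probe 11,12,0,1 → slot 1
565: h=11, probe 11,12,0,1,2 → slot 2
Table: [331, 968, 565, 176, _, _, _, _, _, _, _, 630, 461]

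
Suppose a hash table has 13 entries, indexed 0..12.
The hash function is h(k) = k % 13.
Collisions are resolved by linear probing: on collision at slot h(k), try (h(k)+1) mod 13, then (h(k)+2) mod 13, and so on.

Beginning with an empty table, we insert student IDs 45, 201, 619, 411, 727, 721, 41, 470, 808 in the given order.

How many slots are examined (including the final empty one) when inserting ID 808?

3

Insert 45: h=6, slot 6 empty => index 6.
Insert 201: h=6, slot 6 occupied => index 7.
Insert 619: h=8, slot 8 empty => index 8.
Insert 411: h=8, slot 8 occupied => index 9.
Insert 727: h=12, slot 12 empty => index 12.
Insert 721: h=6, slots 6,7,8,9 occupied => index 10.
Insert 41: h=2, slot 2 empty => index 2.
Insert 470: h=2, slot 2 occupied => index 3.
Insert 808: h=2, slots 2,3 occupied => index 4.
Table: [-, -, 41, 470, 808, -, 45, 201, 619, 411, 721, -, 727]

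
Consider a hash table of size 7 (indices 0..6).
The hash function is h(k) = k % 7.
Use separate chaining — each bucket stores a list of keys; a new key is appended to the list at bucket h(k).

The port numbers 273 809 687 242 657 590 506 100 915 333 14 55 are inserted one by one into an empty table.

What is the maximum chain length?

273 -> bucket 0
809 -> bucket 4
687 -> bucket 1
242 -> bucket 4 (collision)
657 -> bucket 6
590 -> bucket 2
506 -> bucket 2 (collision)
100 -> bucket 2 (collision)
915 -> bucket 5
333 -> bucket 4 (collision)
14 -> bucket 0 (collision)
55 -> bucket 6 (collision)
Final buckets:
0: 273 -> 14
1: 687
2: 590 -> 506 -> 100
3: ∅
4: 809 -> 242 -> 333
5: 915
6: 657 -> 55

3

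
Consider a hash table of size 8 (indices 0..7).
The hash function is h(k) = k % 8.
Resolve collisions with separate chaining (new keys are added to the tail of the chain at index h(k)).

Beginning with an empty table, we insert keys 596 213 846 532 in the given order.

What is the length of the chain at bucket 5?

Insert 596: h=4, bucket 4 empty → new chain.
Insert 213: h=5, bucket 5 empty → new chain.
Insert 846: h=6, bucket 6 empty → new chain.
Insert 532: h=4, bucket 4 nonempty → append to chain.
Final buckets:
0: ∅
1: ∅
2: ∅
3: ∅
4: 596 -> 532
5: 213
6: 846
7: ∅

1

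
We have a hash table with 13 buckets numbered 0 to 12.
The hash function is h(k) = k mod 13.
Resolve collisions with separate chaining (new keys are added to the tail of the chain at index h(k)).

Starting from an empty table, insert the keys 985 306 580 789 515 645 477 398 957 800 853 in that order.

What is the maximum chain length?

985 -> bucket 10
306 -> bucket 7
580 -> bucket 8
789 -> bucket 9
515 -> bucket 8 (collision)
645 -> bucket 8 (collision)
477 -> bucket 9 (collision)
398 -> bucket 8 (collision)
957 -> bucket 8 (collision)
800 -> bucket 7 (collision)
853 -> bucket 8 (collision)
Final buckets:
0: _
1: _
2: _
3: _
4: _
5: _
6: _
7: 306 -> 800
8: 580 -> 515 -> 645 -> 398 -> 957 -> 853
9: 789 -> 477
10: 985
11: _
12: _

6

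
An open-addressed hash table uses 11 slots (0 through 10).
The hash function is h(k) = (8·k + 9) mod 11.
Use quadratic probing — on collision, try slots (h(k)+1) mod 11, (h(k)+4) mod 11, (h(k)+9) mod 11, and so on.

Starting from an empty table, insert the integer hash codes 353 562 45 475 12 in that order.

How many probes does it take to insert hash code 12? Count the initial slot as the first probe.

4

Insert 353: h=6, slot 6 empty → index 6.
Insert 562: h=6, slot 6 occupied → index 7.
Insert 45: h=6, slots 6,7 occupied → index 10.
Insert 475: h=3, slot 3 empty → index 3.
Insert 12: h=6, slots 6,7,10 occupied → index 4.
Table: [., ., ., 475, 12, ., 353, 562, ., ., 45]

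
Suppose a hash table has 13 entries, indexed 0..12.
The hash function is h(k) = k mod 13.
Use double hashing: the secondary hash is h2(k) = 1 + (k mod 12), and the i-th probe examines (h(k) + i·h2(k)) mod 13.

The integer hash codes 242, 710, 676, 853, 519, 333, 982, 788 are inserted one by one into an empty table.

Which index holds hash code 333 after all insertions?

5

242: h=8 → slot 8
710: h=8, h2=3, probe 8,11 → slot 11
676: h=0 → slot 0
853: h=8, h2=2, probe 8,10 → slot 10
519: h=12 → slot 12
333: h=8, h2=10, probe 8,5 → slot 5
982: h=7 → slot 7
788: h=8, h2=9, probe 8,4 → slot 4
Table: [676, ., ., ., 788, 333, ., 982, 242, ., 853, 710, 519]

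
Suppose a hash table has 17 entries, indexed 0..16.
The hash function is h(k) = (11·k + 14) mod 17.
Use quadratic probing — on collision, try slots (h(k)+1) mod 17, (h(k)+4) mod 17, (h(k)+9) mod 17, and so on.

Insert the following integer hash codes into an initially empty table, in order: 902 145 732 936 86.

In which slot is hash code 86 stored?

902: h=8 => slot 8
145: h=11 => slot 11
732: h=8, probe 8,9 => slot 9
936: h=8, probe 8,9,12 => slot 12
86: h=8, probe 8,9,12,0 => slot 0
Table: [86, ∅, ∅, ∅, ∅, ∅, ∅, ∅, 902, 732, ∅, 145, 936, ∅, ∅, ∅, ∅]

0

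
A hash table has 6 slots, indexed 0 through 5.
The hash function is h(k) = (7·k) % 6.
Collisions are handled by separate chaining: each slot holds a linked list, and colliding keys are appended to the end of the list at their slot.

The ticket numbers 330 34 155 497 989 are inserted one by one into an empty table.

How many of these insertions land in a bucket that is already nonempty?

Insert 330: h=0, bucket 0 empty → new chain.
Insert 34: h=4, bucket 4 empty → new chain.
Insert 155: h=5, bucket 5 empty → new chain.
Insert 497: h=5, bucket 5 nonempty → append to chain.
Insert 989: h=5, bucket 5 nonempty → append to chain.
Final buckets:
0: 330
1: -
2: -
3: -
4: 34
5: 155 -> 497 -> 989

2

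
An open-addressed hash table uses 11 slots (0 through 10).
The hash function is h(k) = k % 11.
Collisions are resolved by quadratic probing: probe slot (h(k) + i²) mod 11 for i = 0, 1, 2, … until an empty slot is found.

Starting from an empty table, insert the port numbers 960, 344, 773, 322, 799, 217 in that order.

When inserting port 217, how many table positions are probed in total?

Insert 960: h=3, slot 3 empty -> index 3.
Insert 344: h=3, slot 3 occupied -> index 4.
Insert 773: h=3, slots 3,4 occupied -> index 7.
Insert 322: h=3, slots 3,4,7 occupied -> index 1.
Insert 799: h=7, slot 7 occupied -> index 8.
Insert 217: h=8, slot 8 occupied -> index 9.
Table: [-, 322, -, 960, 344, -, -, 773, 799, 217, -]

2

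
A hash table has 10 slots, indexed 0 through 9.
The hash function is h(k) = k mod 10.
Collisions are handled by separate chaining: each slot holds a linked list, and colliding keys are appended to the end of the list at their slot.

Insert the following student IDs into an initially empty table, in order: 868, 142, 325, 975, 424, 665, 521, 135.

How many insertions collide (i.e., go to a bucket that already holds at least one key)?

868 → bucket 8
142 → bucket 2
325 → bucket 5
975 → bucket 5 (collision)
424 → bucket 4
665 → bucket 5 (collision)
521 → bucket 1
135 → bucket 5 (collision)
Final buckets:
0: —
1: 521
2: 142
3: —
4: 424
5: 325 -> 975 -> 665 -> 135
6: —
7: —
8: 868
9: —

3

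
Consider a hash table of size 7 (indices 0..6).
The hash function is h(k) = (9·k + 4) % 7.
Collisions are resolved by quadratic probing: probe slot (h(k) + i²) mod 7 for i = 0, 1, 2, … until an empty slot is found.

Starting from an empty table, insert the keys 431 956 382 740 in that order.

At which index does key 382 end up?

2

431 hashes to 5; slot 5 is free -> place at 5.
956 hashes to 5; 5 taken -> place at 6.
382 hashes to 5; 5,6 taken -> place at 2.
740 hashes to 0; slot 0 is free -> place at 0.
Table: [740, -, 382, -, -, 431, 956]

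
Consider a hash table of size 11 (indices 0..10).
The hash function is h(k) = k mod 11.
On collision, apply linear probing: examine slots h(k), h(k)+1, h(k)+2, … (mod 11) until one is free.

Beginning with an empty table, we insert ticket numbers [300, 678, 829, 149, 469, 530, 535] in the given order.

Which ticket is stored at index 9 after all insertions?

535

Insert 300: h=3, slot 3 empty → index 3.
Insert 678: h=7, slot 7 empty → index 7.
Insert 829: h=4, slot 4 empty → index 4.
Insert 149: h=6, slot 6 empty → index 6.
Insert 469: h=7, slot 7 occupied → index 8.
Insert 530: h=2, slot 2 empty → index 2.
Insert 535: h=7, slots 7,8 occupied → index 9.
Table: [—, —, 530, 300, 829, —, 149, 678, 469, 535, —]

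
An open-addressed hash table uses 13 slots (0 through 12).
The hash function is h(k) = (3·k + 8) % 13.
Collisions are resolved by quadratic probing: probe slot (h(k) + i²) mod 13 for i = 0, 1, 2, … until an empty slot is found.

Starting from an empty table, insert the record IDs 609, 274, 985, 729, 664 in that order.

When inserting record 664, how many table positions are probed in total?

Insert 609: h=2, slot 2 empty -> index 2.
Insert 274: h=11, slot 11 empty -> index 11.
Insert 985: h=12, slot 12 empty -> index 12.
Insert 729: h=11, slots 11,12,2 occupied -> index 7.
Insert 664: h=11, slots 11,12,2,7 occupied -> index 1.
Table: [-, 664, 609, -, -, -, -, 729, -, -, -, 274, 985]

5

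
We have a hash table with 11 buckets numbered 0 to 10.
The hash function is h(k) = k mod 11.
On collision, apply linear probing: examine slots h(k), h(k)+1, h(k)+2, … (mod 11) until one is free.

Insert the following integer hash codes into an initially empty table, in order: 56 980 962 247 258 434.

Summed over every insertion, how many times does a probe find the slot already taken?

7

Insert 56: h=1, slot 1 empty -> index 1.
Insert 980: h=1, slot 1 occupied -> index 2.
Insert 962: h=5, slot 5 empty -> index 5.
Insert 247: h=5, slot 5 occupied -> index 6.
Insert 258: h=5, slots 5,6 occupied -> index 7.
Insert 434: h=5, slots 5,6,7 occupied -> index 8.
Table: [_, 56, 980, _, _, 962, 247, 258, 434, _, _]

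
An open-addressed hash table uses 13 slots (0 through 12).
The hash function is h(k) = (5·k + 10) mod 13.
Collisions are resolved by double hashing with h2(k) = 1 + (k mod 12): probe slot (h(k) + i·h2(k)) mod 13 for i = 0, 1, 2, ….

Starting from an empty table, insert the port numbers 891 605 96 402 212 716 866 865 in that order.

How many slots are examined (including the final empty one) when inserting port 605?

2

Insert 891: h=6, slot 6 empty → index 6.
Insert 605: h=6, h2=6, slot 6 occupied → index 12.
Insert 96: h=9, slot 9 empty → index 9.
Insert 402: h=5, slot 5 empty → index 5.
Insert 212: h=4, slot 4 empty → index 4.
Insert 716: h=2, slot 2 empty → index 2.
Insert 866: h=11, slot 11 empty → index 11.
Insert 865: h=6, h2=2, slot 6 occupied → index 8.
Table: [—, —, 716, —, 212, 402, 891, —, 865, 96, —, 866, 605]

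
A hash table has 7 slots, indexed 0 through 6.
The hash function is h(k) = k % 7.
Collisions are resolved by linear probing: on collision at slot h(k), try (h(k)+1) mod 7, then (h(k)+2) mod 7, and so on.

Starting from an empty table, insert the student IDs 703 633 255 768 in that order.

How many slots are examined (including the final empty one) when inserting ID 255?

703: h=3 => slot 3
633: h=3, probe 3,4 => slot 4
255: h=3, probe 3,4,5 => slot 5
768: h=5, probe 5,6 => slot 6
Table: [-, -, -, 703, 633, 255, 768]

3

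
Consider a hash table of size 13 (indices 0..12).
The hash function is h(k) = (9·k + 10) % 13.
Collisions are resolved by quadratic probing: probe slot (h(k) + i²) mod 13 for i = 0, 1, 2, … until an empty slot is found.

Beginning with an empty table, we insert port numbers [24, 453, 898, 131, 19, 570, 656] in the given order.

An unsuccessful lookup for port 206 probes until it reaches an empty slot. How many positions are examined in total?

4

24 hashes to 5; slot 5 is free => place at 5.
453 hashes to 5; 5 taken => place at 6.
898 hashes to 6; 6 taken => place at 7.
131 hashes to 6; 6,7 taken => place at 10.
19 hashes to 12; slot 12 is free => place at 12.
570 hashes to 5; 5,6 taken => place at 9.
656 hashes to 12; 12 taken => place at 0.
Table: [656, _, _, _, _, 24, 453, 898, _, 570, 131, _, 19]
Lookup 206: h=5, probe 5,6,9,1 → slot 1 empty, not found.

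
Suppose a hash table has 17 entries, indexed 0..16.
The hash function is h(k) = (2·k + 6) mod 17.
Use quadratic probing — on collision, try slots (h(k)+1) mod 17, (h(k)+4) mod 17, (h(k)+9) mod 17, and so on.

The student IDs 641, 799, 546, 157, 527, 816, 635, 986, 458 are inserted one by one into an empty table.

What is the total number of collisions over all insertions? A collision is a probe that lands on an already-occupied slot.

Insert 641: h=13, slot 13 empty -> index 13.
Insert 799: h=6, slot 6 empty -> index 6.
Insert 546: h=10, slot 10 empty -> index 10.
Insert 157: h=14, slot 14 empty -> index 14.
Insert 527: h=6, slot 6 occupied -> index 7.
Insert 816: h=6, slots 6,7,10 occupied -> index 15.
Insert 635: h=1, slot 1 empty -> index 1.
Insert 986: h=6, slots 6,7,10,15 occupied -> index 5.
Insert 458: h=4, slot 4 empty -> index 4.
Table: [∅, 635, ∅, ∅, 458, 986, 799, 527, ∅, ∅, 546, ∅, ∅, 641, 157, 816, ∅]

8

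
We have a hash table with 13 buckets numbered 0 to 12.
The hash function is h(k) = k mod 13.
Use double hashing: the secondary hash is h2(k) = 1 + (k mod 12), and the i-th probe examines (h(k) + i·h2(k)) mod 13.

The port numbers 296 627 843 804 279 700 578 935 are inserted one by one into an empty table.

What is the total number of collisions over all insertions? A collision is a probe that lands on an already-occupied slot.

9

Insert 296: h=10, slot 10 empty => index 10.
Insert 627: h=3, slot 3 empty => index 3.
Insert 843: h=11, slot 11 empty => index 11.
Insert 804: h=11, h2=1, slot 11 occupied => index 12.
Insert 279: h=6, slot 6 empty => index 6.
Insert 700: h=11, h2=5, slots 11,3 occupied => index 8.
Insert 578: h=6, h2=3, slot 6 occupied => index 9.
Insert 935: h=12, h2=12, slots 12,11,10,9,8 occupied => index 7.
Table: [—, —, —, 627, —, —, 279, 935, 700, 578, 296, 843, 804]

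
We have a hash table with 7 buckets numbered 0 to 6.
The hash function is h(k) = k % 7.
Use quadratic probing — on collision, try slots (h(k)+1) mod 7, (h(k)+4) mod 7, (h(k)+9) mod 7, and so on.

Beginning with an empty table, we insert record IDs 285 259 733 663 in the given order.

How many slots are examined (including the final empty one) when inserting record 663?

3

Insert 285: h=5, slot 5 empty => index 5.
Insert 259: h=0, slot 0 empty => index 0.
Insert 733: h=5, slot 5 occupied => index 6.
Insert 663: h=5, slots 5,6 occupied => index 2.
Table: [259, -, 663, -, -, 285, 733]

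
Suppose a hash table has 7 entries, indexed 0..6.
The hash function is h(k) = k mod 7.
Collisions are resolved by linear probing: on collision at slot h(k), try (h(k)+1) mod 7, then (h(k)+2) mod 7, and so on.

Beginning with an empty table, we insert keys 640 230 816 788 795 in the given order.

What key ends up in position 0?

640 hashes to 3; slot 3 is free → place at 3.
230 hashes to 6; slot 6 is free → place at 6.
816 hashes to 4; slot 4 is free → place at 4.
788 hashes to 4; 4 taken → place at 5.
795 hashes to 4; 4,5,6 taken → place at 0.
Table: [795, ., ., 640, 816, 788, 230]

795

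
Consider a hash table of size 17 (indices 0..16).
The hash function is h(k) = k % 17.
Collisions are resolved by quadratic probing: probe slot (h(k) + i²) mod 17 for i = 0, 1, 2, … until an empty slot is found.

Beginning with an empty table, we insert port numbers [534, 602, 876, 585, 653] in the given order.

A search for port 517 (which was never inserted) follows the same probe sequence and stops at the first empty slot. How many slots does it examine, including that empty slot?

534 hashes to 7; slot 7 is free -> place at 7.
602 hashes to 7; 7 taken -> place at 8.
876 hashes to 9; slot 9 is free -> place at 9.
585 hashes to 7; 7,8 taken -> place at 11.
653 hashes to 7; 7,8,11 taken -> place at 16.
Table: [∅, ∅, ∅, ∅, ∅, ∅, ∅, 534, 602, 876, ∅, 585, ∅, ∅, ∅, ∅, 653]
Lookup 517: h=7, probe 7,8,11,16,6 → slot 6 empty, not found.

5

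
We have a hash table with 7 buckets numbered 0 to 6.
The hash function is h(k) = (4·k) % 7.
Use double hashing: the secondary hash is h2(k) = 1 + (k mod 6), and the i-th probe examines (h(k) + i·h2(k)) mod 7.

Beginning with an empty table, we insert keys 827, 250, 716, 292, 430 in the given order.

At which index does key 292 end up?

Insert 827: h=4, slot 4 empty → index 4.
Insert 250: h=6, slot 6 empty → index 6.
Insert 716: h=1, slot 1 empty → index 1.
Insert 292: h=6, h2=5, slots 6,4 occupied → index 2.
Insert 430: h=5, slot 5 empty → index 5.
Table: [_, 716, 292, _, 827, 430, 250]

2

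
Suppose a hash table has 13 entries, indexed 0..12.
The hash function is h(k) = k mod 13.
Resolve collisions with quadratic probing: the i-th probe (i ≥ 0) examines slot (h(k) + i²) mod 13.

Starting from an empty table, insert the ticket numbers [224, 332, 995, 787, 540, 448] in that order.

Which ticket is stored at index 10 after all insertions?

540

Insert 224: h=3, slot 3 empty → index 3.
Insert 332: h=7, slot 7 empty → index 7.
Insert 995: h=7, slot 7 occupied → index 8.
Insert 787: h=7, slots 7,8 occupied → index 11.
Insert 540: h=7, slots 7,8,11,3 occupied → index 10.
Insert 448: h=6, slot 6 empty → index 6.
Table: [-, -, -, 224, -, -, 448, 332, 995, -, 540, 787, -]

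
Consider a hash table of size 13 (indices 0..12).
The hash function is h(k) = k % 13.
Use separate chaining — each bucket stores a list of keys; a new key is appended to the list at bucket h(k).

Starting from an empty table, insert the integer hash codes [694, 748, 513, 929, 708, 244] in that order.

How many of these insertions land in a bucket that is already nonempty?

Insert 694: h=5, bucket 5 empty → new chain.
Insert 748: h=7, bucket 7 empty → new chain.
Insert 513: h=6, bucket 6 empty → new chain.
Insert 929: h=6, bucket 6 nonempty → append to chain.
Insert 708: h=6, bucket 6 nonempty → append to chain.
Insert 244: h=10, bucket 10 empty → new chain.
Final buckets:
0: —
1: —
2: —
3: —
4: —
5: 694
6: 513 -> 929 -> 708
7: 748
8: —
9: —
10: 244
11: —
12: —

2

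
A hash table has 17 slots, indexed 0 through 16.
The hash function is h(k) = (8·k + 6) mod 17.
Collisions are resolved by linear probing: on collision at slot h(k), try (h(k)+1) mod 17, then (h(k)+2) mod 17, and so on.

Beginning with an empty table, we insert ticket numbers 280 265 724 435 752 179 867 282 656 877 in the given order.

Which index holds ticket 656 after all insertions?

8

280: h=2 => slot 2
265: h=1 => slot 1
724: h=1, probe 1,2,3 => slot 3
435: h=1, probe 1,2,3,4 => slot 4
752: h=4, probe 4,5 => slot 5
179: h=10 => slot 10
867: h=6 => slot 6
282: h=1, probe 1,2,3,4,5,6,7 => slot 7
656: h=1, probe 1,2,3,4,5,6,7,8 => slot 8
877: h=1, probe 1,2,3,4,5,6,7,8,9 => slot 9
Table: [-, 265, 280, 724, 435, 752, 867, 282, 656, 877, 179, -, -, -, -, -, -]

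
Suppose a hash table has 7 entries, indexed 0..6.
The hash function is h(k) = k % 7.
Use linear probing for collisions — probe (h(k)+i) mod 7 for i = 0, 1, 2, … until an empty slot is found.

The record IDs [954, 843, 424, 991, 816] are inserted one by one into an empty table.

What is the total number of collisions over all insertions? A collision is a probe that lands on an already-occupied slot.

954: h=2 => slot 2
843: h=3 => slot 3
424: h=4 => slot 4
991: h=4, probe 4,5 => slot 5
816: h=4, probe 4,5,6 => slot 6
Table: [—, —, 954, 843, 424, 991, 816]

3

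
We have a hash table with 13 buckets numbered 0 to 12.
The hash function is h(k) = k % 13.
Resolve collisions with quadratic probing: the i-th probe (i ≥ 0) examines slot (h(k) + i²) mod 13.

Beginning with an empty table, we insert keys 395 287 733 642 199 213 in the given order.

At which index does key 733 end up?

6

Insert 395: h=5, slot 5 empty → index 5.
Insert 287: h=1, slot 1 empty → index 1.
Insert 733: h=5, slot 5 occupied → index 6.
Insert 642: h=5, slots 5,6 occupied → index 9.
Insert 199: h=4, slot 4 empty → index 4.
Insert 213: h=5, slots 5,6,9,1 occupied → index 8.
Table: [., 287, ., ., 199, 395, 733, ., 213, 642, ., ., .]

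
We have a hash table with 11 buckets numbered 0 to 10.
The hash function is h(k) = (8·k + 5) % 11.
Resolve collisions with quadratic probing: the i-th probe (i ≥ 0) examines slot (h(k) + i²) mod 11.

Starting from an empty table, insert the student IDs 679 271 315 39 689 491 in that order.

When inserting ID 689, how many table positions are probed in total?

3

679 hashes to 3; slot 3 is free => place at 3.
271 hashes to 6; slot 6 is free => place at 6.
315 hashes to 6; 6 taken => place at 7.
39 hashes to 9; slot 9 is free => place at 9.
689 hashes to 6; 6,7 taken => place at 10.
491 hashes to 6; 6,7,10 taken => place at 4.
Table: [., ., ., 679, 491, ., 271, 315, ., 39, 689]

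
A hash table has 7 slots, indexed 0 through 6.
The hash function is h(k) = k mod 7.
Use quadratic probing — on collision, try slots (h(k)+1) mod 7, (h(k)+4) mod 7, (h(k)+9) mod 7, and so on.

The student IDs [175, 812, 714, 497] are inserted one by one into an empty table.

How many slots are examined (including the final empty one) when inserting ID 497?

4

175 hashes to 0; slot 0 is free => place at 0.
812 hashes to 0; 0 taken => place at 1.
714 hashes to 0; 0,1 taken => place at 4.
497 hashes to 0; 0,1,4 taken => place at 2.
Table: [175, 812, 497, ., 714, ., .]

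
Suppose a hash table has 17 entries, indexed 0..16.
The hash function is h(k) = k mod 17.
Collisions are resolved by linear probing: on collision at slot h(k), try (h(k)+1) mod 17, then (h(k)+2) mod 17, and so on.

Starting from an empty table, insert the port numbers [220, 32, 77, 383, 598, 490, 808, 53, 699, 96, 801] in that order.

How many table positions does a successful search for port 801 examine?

4

220 hashes to 16; slot 16 is free → place at 16.
32 hashes to 15; slot 15 is free → place at 15.
77 hashes to 9; slot 9 is free → place at 9.
383 hashes to 9; 9 taken → place at 10.
598 hashes to 3; slot 3 is free → place at 3.
490 hashes to 14; slot 14 is free → place at 14.
808 hashes to 9; 9,10 taken → place at 11.
53 hashes to 2; slot 2 is free → place at 2.
699 hashes to 2; 2,3 taken → place at 4.
96 hashes to 11; 11 taken → place at 12.
801 hashes to 2; 2,3,4 taken → place at 5.
Table: [_, _, 53, 598, 699, 801, _, _, _, 77, 383, 808, 96, _, 490, 32, 220]
Lookup 801: h=2, probe 2,3,4,5 → found at 5.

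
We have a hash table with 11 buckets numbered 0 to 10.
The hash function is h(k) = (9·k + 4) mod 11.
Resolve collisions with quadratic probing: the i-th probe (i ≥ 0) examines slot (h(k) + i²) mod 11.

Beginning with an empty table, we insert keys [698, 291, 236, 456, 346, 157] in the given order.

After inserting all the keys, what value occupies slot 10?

Insert 698: h=5, slot 5 empty => index 5.
Insert 291: h=5, slot 5 occupied => index 6.
Insert 236: h=5, slots 5,6 occupied => index 9.
Insert 456: h=5, slots 5,6,9 occupied => index 3.
Insert 346: h=5, slots 5,6,9,3 occupied => index 10.
Insert 157: h=9, slots 9,10 occupied => index 2.
Table: [—, —, 157, 456, —, 698, 291, —, —, 236, 346]

346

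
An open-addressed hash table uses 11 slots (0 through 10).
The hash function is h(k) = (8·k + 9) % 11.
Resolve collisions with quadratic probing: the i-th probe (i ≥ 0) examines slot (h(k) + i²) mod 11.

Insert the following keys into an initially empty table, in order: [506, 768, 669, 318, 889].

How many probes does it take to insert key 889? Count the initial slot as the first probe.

3

506: h=9 → slot 9
768: h=4 → slot 4
669: h=4, probe 4,5 → slot 5
318: h=1 → slot 1
889: h=4, probe 4,5,8 → slot 8
Table: [_, 318, _, _, 768, 669, _, _, 889, 506, _]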